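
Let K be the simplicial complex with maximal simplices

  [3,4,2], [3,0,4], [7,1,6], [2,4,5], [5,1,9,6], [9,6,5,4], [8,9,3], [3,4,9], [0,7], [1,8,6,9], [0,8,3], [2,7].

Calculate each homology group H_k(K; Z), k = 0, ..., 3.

K has 10 vertices, 25 edges, 17 triangles, 3 3-simplices.
rank ∂_0 = 0, rank ∂_1 = 9 ⇒ b_0 = 10 − 0 − 9 = 1; all invariant factors of ∂_1 are 1 so no torsion. So H_0 = Z.
rank ∂_1 = 9, rank ∂_2 = 14 ⇒ b_1 = 25 − 9 − 14 = 2; all invariant factors of ∂_2 are 1 so no torsion. So H_1 = Z^2.
rank ∂_2 = 14, rank ∂_3 = 3 ⇒ b_2 = 17 − 14 − 3 = 0; all invariant factors of ∂_3 are 1 so no torsion. So H_2 = 0.
rank ∂_3 = 3, rank ∂_4 = 0 ⇒ b_3 = 3 − 3 − 0 = 0. So H_3 = 0.

H_0 ≅ Z,  H_1 ≅ Z^2,  H_2 = 0,  H_3 = 0.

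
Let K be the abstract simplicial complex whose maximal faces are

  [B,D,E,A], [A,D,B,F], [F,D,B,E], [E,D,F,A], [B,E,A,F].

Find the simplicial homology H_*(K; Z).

H_0 = Z,  H_1 = 0,  H_2 = 0,  H_3 = Z.

Fix the vertex order A < B < D < E < F and write every simplex with vertices in increasing order. Then dim K = 3 and the simplices of K are:

  0-simplices (5): A, B, D, E, F
  1-simplices (10): AB, AD, AE, AF, BD, BE, BF, DE, DF, EF
  2-simplices (10): ABD, ABE, ABF, ADE, ADF, AEF, BDE, BDF, BEF, DEF
  3-simplices (5): ABDE, ABDF, ABEF, ADEF, BDEF

so the chain groups are C_0 ≅ Z^5, C_1 ≅ Z^10, C_2 ≅ Z^10, C_3 ≅ Z^5.

∂_1: C_1 → C_0 maps an edge to its endpoints' difference, ∂[p,q] = q − p. For instance
  ∂BF = F − B.
The 5×10 boundary matrix has rank 4 and Smith normal form diag(1,1,1,1).

∂_2: C_2 → C_1 sends each 2-simplex [p,q,r] to [q,r] − [p,r] + [p,q]. For instance
  ∂BEF = EF − BF + BE,
  ∂ABF = BF − AF + AB.
This gives a 10×10 integer matrix of rank 6; reducing to Smith normal form yields diagonal entries (1,1,1,1,1,1).

Boundary ∂_3: C_3 → C_2 sends each 3-simplex σ to the alternating sum Σ_i (−1)^i (σ with its i-th vertex removed). For instance
  ∂ABEF = BEF − AEF + ABF − ABE,
  ∂ADEF = DEF − AEF + ADF − ADE.
The resulting 10×5 matrix has rank 4, and its Smith normal form has invariant factors (1,1,1,1).

Reading off H_k = ker ∂_k / im ∂_{k+1}:

  H_0: rank C_0 − rank ∂_1 = 5 − 4 = 1, and the invariant factors of ∂_1 are all 1, so H_0 ≅ Z.
  H_1: rank ker ∂_1 − rank ∂_2 = (10 − 4) − 6 = 0, and the invariant factors of ∂_2 are all 1, so H_1 ≅ 0.
  H_2: rank ker ∂_2 − rank ∂_3 = (10 − 6) − 4 = 0, and the invariant factors of ∂_3 are all 1, so H_2 ≅ 0.
  H_3: rank ker ∂_3 − rank ∂_4 = (5 − 4) − 0 = 1, and there is no ∂_4, so H_3 ≅ Z.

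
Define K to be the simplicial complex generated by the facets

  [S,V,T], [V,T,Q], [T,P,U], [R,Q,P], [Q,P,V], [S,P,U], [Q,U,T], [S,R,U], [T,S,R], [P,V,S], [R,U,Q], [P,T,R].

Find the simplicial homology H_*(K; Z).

H_0 = Z,  H_1 = Z/2Z,  H_2 = 0.

Order the vertices as P < Q < R < S < T < U < V. Listing each simplex with vertices in this order, K has dimension 2 with simplices:

  0-simplices (7): P, Q, R, S, T, U, V
  1-simplices (18): PQ, PR, PS, PT, PU, PV, QR, QT, QU, QV, RS, RT, RU, ST, SU, SV, TU, TV
  2-simplices (12): PQR, PQV, PRT, PSU, PSV, PTU, QRU, QTU, QTV, RST, RSU, STV

so the chain groups are C_0 ≅ Z^7, C_1 ≅ Z^18, C_2 ≅ Z^12.

∂_1: C_1 → C_0 maps an edge to its endpoints' difference, ∂[p,q] = q − p.
This gives a 7×18 integer matrix of rank 6; reducing to Smith normal form yields diagonal entries (1,1,1,1,1,1).

Boundary ∂_2: C_2 → C_1 maps a triangle to the signed sum of its edges. For instance
  ∂PRT = RT − PT + PR,
  ∂QTU = TU − QU + QT.
The resulting 18×12 matrix has rank 12, and its Smith normal form has invariant factors (1,1,1,1,1,1,1,1,1,1,1,2).

From H_k ≅ ker(∂_k) / im(∂_{k+1}) we obtain:

  H_0: rank C_0 − rank ∂_1 = 7 − 6 = 1, and the invariant factors of ∂_1 are all 1, so H_0 ≅ Z.
  H_1: rank ker ∂_1 − rank ∂_2 = (18 − 6) − 12 = 0, and ∂_2 has invariant factor 2 > 1, so H_1 ≅ Z/2Z.
  H_2: rank ker ∂_2 − rank ∂_3 = (12 − 12) − 0 = 0, and there is no ∂_3, so H_2 ≅ 0.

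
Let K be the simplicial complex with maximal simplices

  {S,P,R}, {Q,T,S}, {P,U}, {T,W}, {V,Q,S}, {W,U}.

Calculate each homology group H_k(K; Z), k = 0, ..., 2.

Fix the vertex order P < Q < R < S < T < U < V < W and write every simplex with vertices in increasing order. Then dim K = 2 and the simplices of K are:

  0-simplices (8): P, Q, R, S, T, U, V, W
  1-simplices (11): PR, PS, PU, QS, QT, QV, RS, ST, SV, TW, UW
  2-simplices (3): PRS, QST, QSV

giving chain groups C_0 ≅ Z^8, C_1 ≅ Z^11, C_2 ≅ Z^3.

The boundary map ∂_1: C_1 → C_0 maps an edge to its endpoints' difference, ∂[p,q] = q − p. For instance
  ∂ST = T − S.
The 8×11 boundary matrix has rank 7 and Smith normal form diag(1,1,1,1,1,1,1).

The boundary map ∂_2: C_2 → C_1 sends each 2-simplex [p,q,r] to [q,r] − [p,r] + [p,q]. For instance
  ∂PRS = RS − PS + PR,
  ∂QST = ST − QT + QS.
The resulting 11×3 matrix has rank 3, and its Smith normal form has invariant factors (1,1,1).

Computing H_k = (kernel of ∂_k) / (image of ∂_{k+1}):

  H_0: rank C_0 − rank ∂_1 = 8 − 7 = 1, and the invariant factors of ∂_1 are all 1, so H_0 ≅ Z.
  H_1: rank ker ∂_1 − rank ∂_2 = (11 − 7) − 3 = 1, and the invariant factors of ∂_2 are all 1, so H_1 ≅ Z.
  H_2: rank ker ∂_2 − rank ∂_3 = (3 − 3) − 0 = 0, and there is no ∂_3, so H_2 ≅ 0.

H_0 ≅ Z,  H_1 ≅ Z,  H_2 = 0.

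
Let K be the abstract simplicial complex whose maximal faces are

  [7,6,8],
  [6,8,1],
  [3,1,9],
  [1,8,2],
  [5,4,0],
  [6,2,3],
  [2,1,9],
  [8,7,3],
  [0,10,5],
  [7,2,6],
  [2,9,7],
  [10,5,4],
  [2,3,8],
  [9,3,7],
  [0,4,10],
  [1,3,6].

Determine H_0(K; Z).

H_0 ≅ Z^2.

Take the total order 0 < 1 < 2 < 3 < 4 < 5 < 6 < 7 < 8 < 9 < 10 on the vertex set. Then K (dimension 2) consists of the simplices:

  0-simplices (11): [0], [1], [2], [3], [4], [5], [6], [7], [8], [9], [10]
  1-simplices (24): (24 of them)
  2-simplices (16): [0,4,5], [0,4,10], [0,5,10], [1,2,8], [1,2,9], [1,3,6], [1,3,9], [1,6,8], [2,3,6], [2,3,8], [2,6,7], [2,7,9], [3,7,8], [3,7,9], [4,5,10], [6,7,8]

Hence C_0 ≅ Z^11, C_1 ≅ Z^24, C_2 ≅ Z^16.

Boundary ∂_1: C_1 → C_0 sends each edge [p,q] (with p < q) to q − p.
This gives a 11×24 integer matrix of rank 9; reducing to Smith normal form yields diagonal entries (1,1,1,1,1,1,1,1,1).

Boundary ∂_2: C_2 → C_1 sends each 2-simplex [p,q,r] to [q,r] − [p,r] + [p,q]. For instance
  ∂[2,6,7] = [6,7] − [2,7] + [2,6],
  ∂[1,2,9] = [2,9] − [1,9] + [1,2].
As a 24×16 matrix over Z this has rank 15, with invariant factors (1,1,1,1,1,1,1,1,1,1,1,1,1,1,2).

Computing H_k = (kernel of ∂_k) / (image of ∂_{k+1}):

  H_0: rank C_0 − rank ∂_1 = 11 − 9 = 2, and the invariant factors of ∂_1 are all 1, so H_0 ≅ Z^2.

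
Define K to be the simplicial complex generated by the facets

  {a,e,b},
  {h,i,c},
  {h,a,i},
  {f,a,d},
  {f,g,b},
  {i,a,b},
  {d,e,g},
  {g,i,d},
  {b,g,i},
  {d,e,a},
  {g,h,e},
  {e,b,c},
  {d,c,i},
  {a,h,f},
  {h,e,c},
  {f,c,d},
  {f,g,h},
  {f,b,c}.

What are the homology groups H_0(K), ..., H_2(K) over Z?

H_0 ≅ Z,  H_1 ≅ Z^2,  H_2 ≅ Z.

Fix the vertex order a < b < c < d < e < f < g < h < i and write every simplex with vertices in increasing order. Then dim K = 2 and the simplices of K are:

  0-simplices (9): a, b, c, d, e, f, g, h, i
  1-simplices (27): ab, ad, ae, af, ah, ai, bc, be, bf, bg, bi, cd, ce, cf, ch, ci, de, df, dg, di, eg, eh, fg, fh, gh, gi, hi
  2-simplices (18): abe, abi, ade, adf, afh, ahi, bce, bcf, bfg, bgi, cdf, cdi, ceh, chi, deg, dgi, egh, fgh

so the chain groups are C_0 ≅ Z^9, C_1 ≅ Z^27, C_2 ≅ Z^18.

Boundary ∂_1: C_1 → C_0 sends each edge [p,q] (with p < q) to q − p.
The resulting 9×27 matrix has rank 8, and its Smith normal form has invariant factors (1,1,1,1,1,1,1,1).

The boundary map ∂_2: C_2 → C_1 acts by ∂[p,q,r] = [q,r] − [p,r] + [p,q]. For instance
  ∂bcf = cf − bf + bc,
  ∂cdf = df − cf + cd.
The 27×18 boundary matrix has rank 17 and Smith normal form diag(1,1,1,1,1,1,1,1,1,1,1,1,1,1,1,1,1).

Now H_k = ker ∂_k / im ∂_{k+1}, so:

  H_0: rank C_0 − rank ∂_1 = 9 − 8 = 1, and the invariant factors of ∂_1 are all 1, so H_0 = Z.
  H_1: rank ker ∂_1 − rank ∂_2 = (27 − 8) − 17 = 2, and the invariant factors of ∂_2 are all 1, so H_1 = Z^2.
  H_2: rank ker ∂_2 − rank ∂_3 = (18 − 17) − 0 = 1, and there is no ∂_3, so H_2 = Z.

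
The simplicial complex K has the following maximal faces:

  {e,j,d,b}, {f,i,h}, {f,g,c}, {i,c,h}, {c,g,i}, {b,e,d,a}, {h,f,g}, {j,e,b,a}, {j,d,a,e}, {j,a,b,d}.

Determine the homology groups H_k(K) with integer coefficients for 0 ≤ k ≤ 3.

Take the total order a < b < c < d < e < f < g < h < i < j on the vertex set. Then K (dimension 3) consists of the simplices:

  0-simplices (10): a, b, c, d, e, f, g, h, i, j
  1-simplices (20): ab, ad, ae, aj, bd, be, bj, cf, cg, ch, ci, de, dj, ej, fg, fh, fi, gh, gi, hi
  2-simplices (15): abd, abe, abj, ade, adj, aej, bde, bdj, bej, cfg, cgi, chi, dej, fgh, fhi
  3-simplices (5): abde, abdj, abej, adej, bdej

giving chain groups C_0 ≅ Z^10, C_1 ≅ Z^20, C_2 ≅ Z^15, C_3 ≅ Z^5.

The boundary map ∂_1: C_1 → C_0 maps an edge to its endpoints' difference, ∂[p,q] = q − p. For instance
  ∂bj = j − b.
This gives a 10×20 integer matrix of rank 8; reducing to Smith normal form yields diagonal entries (1,1,1,1,1,1,1,1).

Boundary ∂_2: C_2 → C_1 sends each 2-simplex [p,q,r] to [q,r] − [p,r] + [p,q]. For instance
  ∂bej = ej − bj + be,
  ∂fhi = hi − fi + fh.
This gives a 20×15 integer matrix of rank 11; reducing to Smith normal form yields diagonal entries (1,1,1,1,1,1,1,1,1,1,1).

∂_3: C_3 → C_2 sends each 3-simplex σ to the alternating sum Σ_i (−1)^i (σ with its i-th vertex removed). For instance
  ∂abdj = bdj − adj + abj − abd,
  ∂adej = dej − aej + adj − ade.
The 15×5 boundary matrix has rank 4 and Smith normal form diag(1,1,1,1).

From H_k ≅ ker(∂_k) / im(∂_{k+1}) we obtain:

  H_0: rank C_0 − rank ∂_1 = 10 − 8 = 2, and the invariant factors of ∂_1 are all 1, so H_0 ≅ Z^2.
  H_1: rank ker ∂_1 − rank ∂_2 = (20 − 8) − 11 = 1, and the invariant factors of ∂_2 are all 1, so H_1 ≅ Z.
  H_2: rank ker ∂_2 − rank ∂_3 = (15 − 11) − 4 = 0, and the invariant factors of ∂_3 are all 1, so H_2 ≅ 0.
  H_3: rank ker ∂_3 − rank ∂_4 = (5 − 4) − 0 = 1, and there is no ∂_4, so H_3 ≅ Z.

As a check, the Euler characteristic is 10 − 20 + 15 − 5 = 0, which agrees with 2 − 1 + 0 − 1 = 0.

H_0 ≅ Z^2,  H_1 ≅ Z,  H_2 = 0,  H_3 ≅ Z.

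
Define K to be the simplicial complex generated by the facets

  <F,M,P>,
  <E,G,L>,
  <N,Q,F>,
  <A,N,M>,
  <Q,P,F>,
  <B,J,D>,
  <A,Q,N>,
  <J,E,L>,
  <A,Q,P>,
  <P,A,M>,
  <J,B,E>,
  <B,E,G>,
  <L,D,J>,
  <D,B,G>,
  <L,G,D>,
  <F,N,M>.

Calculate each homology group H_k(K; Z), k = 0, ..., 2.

H_0 ≅ Z^2,  H_1 = 0,  H_2 ≅ Z^2.

Order the vertices as A < B < D < E < F < G < J < L < M < N < P < Q. Listing each simplex with vertices in this order, K has dimension 2 with simplices:

  0-simplices (12): A, B, D, E, F, G, J, L, M, N, P, Q
  1-simplices (24): AM, AN, AP, AQ, BD, BE, BG, BJ, DG, DJ, DL, EG, EJ, EL, FM, FN, FP, FQ, GL, JL, MN, MP, NQ, PQ
  2-simplices (16): AMN, AMP, ANQ, APQ, BDG, BDJ, BEG, BEJ, DGL, DJL, EGL, EJL, FMN, FMP, FNQ, FPQ

giving chain groups C_0 ≅ Z^12, C_1 ≅ Z^24, C_2 ≅ Z^16.

Boundary ∂_1: C_1 → C_0 maps an edge to its endpoints' difference, ∂[p,q] = q − p.
The resulting 12×24 matrix has rank 10, and its Smith normal form has invariant factors (1,1,1,1,1,1,1,1,1,1).

∂_2: C_2 → C_1 maps a triangle to the signed sum of its edges. For instance
  ∂BDG = DG − BG + BD,
  ∂BDJ = DJ − BJ + BD.
The resulting 24×16 matrix has rank 14, and its Smith normal form has invariant factors (1,1,1,1,1,1,1,1,1,1,1,1,1,1).

Reading off H_k = ker ∂_k / im ∂_{k+1}:

  H_0: rank C_0 − rank ∂_1 = 12 − 10 = 2, and the invariant factors of ∂_1 are all 1, so H_0 = Z^2.
  H_1: rank ker ∂_1 − rank ∂_2 = (24 − 10) − 14 = 0, and the invariant factors of ∂_2 are all 1, so H_1 = 0.
  H_2: rank ker ∂_2 − rank ∂_3 = (16 − 14) − 0 = 2, and there is no ∂_3, so H_2 = Z^2.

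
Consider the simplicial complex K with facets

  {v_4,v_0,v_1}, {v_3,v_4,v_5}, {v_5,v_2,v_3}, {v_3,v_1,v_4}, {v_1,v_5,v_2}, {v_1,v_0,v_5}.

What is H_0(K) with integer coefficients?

H_0 = Z.

K has 6 vertices, 12 edges, 6 triangles.
rank ∂_0 = 0, rank ∂_1 = 5 ⇒ b_0 = 6 − 0 − 5 = 1; all invariant factors of ∂_1 are 1 so no torsion. So H_0 ≅ Z.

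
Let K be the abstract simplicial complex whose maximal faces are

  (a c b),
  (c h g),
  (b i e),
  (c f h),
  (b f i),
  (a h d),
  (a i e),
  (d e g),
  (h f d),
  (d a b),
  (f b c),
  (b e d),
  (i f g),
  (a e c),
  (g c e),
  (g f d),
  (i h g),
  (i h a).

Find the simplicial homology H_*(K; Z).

H_0 ≅ Z,  H_1 ≅ Z ⊕ Z_2,  H_2 = 0.

K has 9 vertices, 27 edges, 18 triangles.
rank ∂_0 = 0, rank ∂_1 = 8 ⇒ b_0 = 9 − 0 − 8 = 1; all invariant factors of ∂_1 are 1 so no torsion. So H_0 ≅ Z.
rank ∂_1 = 8, rank ∂_2 = 18 ⇒ b_1 = 27 − 8 − 18 = 1; ∂_2 has invariant factor(s) [2] giving torsion. So H_1 ≅ Z ⊕ Z_2.
rank ∂_2 = 18, rank ∂_3 = 0 ⇒ b_2 = 18 − 18 − 0 = 0. So H_2 ≅ 0.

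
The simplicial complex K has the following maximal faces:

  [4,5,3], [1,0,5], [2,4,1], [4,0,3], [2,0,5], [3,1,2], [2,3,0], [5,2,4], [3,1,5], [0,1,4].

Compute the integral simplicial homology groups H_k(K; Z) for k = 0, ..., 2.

K has 6 vertices, 15 edges, 10 triangles.
rank ∂_0 = 0, rank ∂_1 = 5 ⇒ b_0 = 6 − 0 − 5 = 1; all invariant factors of ∂_1 are 1 so no torsion. So H_0 ≅ Z.
rank ∂_1 = 5, rank ∂_2 = 10 ⇒ b_1 = 15 − 5 − 10 = 0; ∂_2 has invariant factor(s) [2] giving torsion. So H_1 ≅ Z/2.
rank ∂_2 = 10, rank ∂_3 = 0 ⇒ b_2 = 10 − 10 − 0 = 0. So H_2 ≅ 0.

H_0 ≅ Z,  H_1 ≅ Z/2,  H_2 = 0.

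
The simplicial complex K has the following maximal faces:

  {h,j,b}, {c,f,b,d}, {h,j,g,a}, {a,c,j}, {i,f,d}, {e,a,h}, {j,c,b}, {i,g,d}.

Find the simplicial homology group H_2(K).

We work with the vertex ordering a < b < c < d < e < f < g < h < i < j. The simplices of K, each written with vertices in increasing order, are:

  0-simplices (10): a, b, c, d, e, f, g, h, i, j
  1-simplices (22): ac, ae, ag, ah, aj, bc, bd, bf, bh, bj, cd, cf, cj, df, dg, di, eh, fi, gh, gi, gj, hj
  2-simplices (14): acj, aeh, agh, agj, ahj, bcd, bcf, bcj, bdf, bhj, cdf, dfi, dgi, ghj
  3-simplices (2): aghj, bcdf

so the chain groups are C_0 ≅ Z^10, C_1 ≅ Z^22, C_2 ≅ Z^14, C_3 ≅ Z^2.

∂_1: C_1 → C_0 maps an edge to its endpoints' difference, ∂[p,q] = q − p. For instance
  ∂ah = h − a.
This gives a 10×22 integer matrix of rank 9; reducing to Smith normal form yields diagonal entries (1,1,1,1,1,1,1,1,1).

∂_2: C_2 → C_1 maps a triangle to the signed sum of its edges. For instance
  ∂bcf = cf − bf + bc,
  ∂cdf = df − cf + cd.
As a 22×14 matrix over Z this has rank 12, with invariant factors (1,1,1,1,1,1,1,1,1,1,1,1).

Boundary ∂_3: C_3 → C_2 sends each 3-simplex σ to the alternating sum Σ_i (−1)^i (σ with its i-th vertex removed). For instance
  ∂aghj = ghj − ahj + agj − agh,
  ∂bcdf = cdf − bdf + bcf − bcd.
This gives a 14×2 integer matrix of rank 2; reducing to Smith normal form yields diagonal entries (1,1).

Now H_k = ker ∂_k / im ∂_{k+1}, so:

  H_2: rank ker ∂_2 − rank ∂_3 = (14 − 12) − 2 = 0, and the invariant factors of ∂_3 are all 1, so H_2 = 0.

H_2 = 0.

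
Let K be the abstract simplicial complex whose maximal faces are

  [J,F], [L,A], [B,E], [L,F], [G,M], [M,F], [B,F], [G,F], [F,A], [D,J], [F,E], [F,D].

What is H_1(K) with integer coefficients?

H_1 = Z^4.

Fix the vertex order A < B < D < E < F < G < J < L < M and write every simplex with vertices in increasing order. Then dim K = 1 and the simplices of K are:

  0-simplices (9): A, B, D, E, F, G, J, L, M
  1-simplices (12): AF, AL, BE, BF, DF, DJ, EF, FG, FJ, FL, FM, GM

giving chain groups C_0 ≅ Z^9, C_1 ≅ Z^12.

The boundary map ∂_1: C_1 → C_0 is given by ∂[p,q] = [q] − [p]. For instance
  ∂FL = L − F.
The 9×12 boundary matrix has rank 8 and Smith normal form diag(1,1,1,1,1,1,1,1).

Computing H_k = (kernel of ∂_k) / (image of ∂_{k+1}):

  H_1: rank ker ∂_1 − rank ∂_2 = (12 − 8) − 0 = 4, and there is no ∂_2, so H_1 = Z^4.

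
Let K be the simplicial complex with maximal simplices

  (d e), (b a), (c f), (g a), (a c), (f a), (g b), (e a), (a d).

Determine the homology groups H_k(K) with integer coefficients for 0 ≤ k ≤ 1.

We work with the vertex ordering a < b < c < d < e < f < g. The simplices of K, each written with vertices in increasing order, are:

  0-simplices (7): a, b, c, d, e, f, g
  1-simplices (9): ab, ac, ad, ae, af, ag, bg, cf, de

giving chain groups C_0 ≅ Z^7, C_1 ≅ Z^9.

The boundary map ∂_1: C_1 → C_0 sends each edge [p,q] (with p < q) to q − p.
This gives a 7×9 integer matrix of rank 6; reducing to Smith normal form yields diagonal entries (1,1,1,1,1,1).

From H_k ≅ ker(∂_k) / im(∂_{k+1}) we obtain:

  H_0: rank C_0 − rank ∂_1 = 7 − 6 = 1, and the invariant factors of ∂_1 are all 1, so H_0 = Z.
  H_1: rank ker ∂_1 − rank ∂_2 = (9 − 6) − 0 = 3, and there is no ∂_2, so H_1 = Z^3.

As a check, the Euler characteristic is 7 − 9 = -2, which agrees with 1 − 3 = -2.
(K is a triangulation of a wedge of 3 circles.)

H_0 ≅ Z,  H_1 ≅ Z^3.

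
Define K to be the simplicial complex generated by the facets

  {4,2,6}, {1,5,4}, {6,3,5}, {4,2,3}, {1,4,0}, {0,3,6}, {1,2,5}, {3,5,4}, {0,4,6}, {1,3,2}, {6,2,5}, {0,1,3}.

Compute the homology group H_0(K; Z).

Take the total order 0 < 1 < 2 < 3 < 4 < 5 < 6 on the vertex set. Then K (dimension 2) consists of the simplices:

  0-simplices (7): [0], [1], [2], [3], [4], [5], [6]
  1-simplices (18): [0,1], [0,3], [0,4], [0,6], [1,2], [1,3], [1,4], [1,5], [2,3], [2,4], [2,5], [2,6], [3,4], [3,5], [3,6], [4,5], [4,6], [5,6]
  2-simplices (12): [0,1,3], [0,1,4], [0,3,6], [0,4,6], [1,2,3], [1,2,5], [1,4,5], [2,3,4], [2,4,6], [2,5,6], [3,4,5], [3,5,6]

so the chain groups are C_0 ≅ Z^7, C_1 ≅ Z^18, C_2 ≅ Z^12.

The boundary map ∂_1: C_1 → C_0 maps an edge to its endpoints' difference, ∂[p,q] = q − p.
As a 7×18 matrix over Z this has rank 6, with invariant factors (1,1,1,1,1,1).

Boundary ∂_2: C_2 → C_1 maps a triangle to the signed sum of its edges. For instance
  ∂[0,4,6] = [4,6] − [0,6] + [0,4],
  ∂[2,3,4] = [3,4] − [2,4] + [2,3].
This gives a 18×12 integer matrix of rank 12; reducing to Smith normal form yields diagonal entries (1,1,1,1,1,1,1,1,1,1,1,2).

Now H_k = ker ∂_k / im ∂_{k+1}, so:

  H_0: rank C_0 − rank ∂_1 = 7 − 6 = 1, and the invariant factors of ∂_1 are all 1, so H_0 = Z.

H_0 = Z.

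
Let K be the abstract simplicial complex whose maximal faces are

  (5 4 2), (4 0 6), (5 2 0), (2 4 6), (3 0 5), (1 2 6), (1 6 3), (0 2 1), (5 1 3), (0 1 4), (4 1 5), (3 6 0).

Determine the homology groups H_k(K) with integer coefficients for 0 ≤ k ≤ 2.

Fix the vertex order 0 < 1 < 2 < 3 < 4 < 5 < 6 and write every simplex with vertices in increasing order. Then dim K = 2 and the simplices of K are:

  0-simplices (7): [0], [1], [2], [3], [4], [5], [6]
  1-simplices (18): [0,1], [0,2], [0,3], [0,4], [0,5], [0,6], [1,2], [1,3], [1,4], [1,5], [1,6], [2,4], [2,5], [2,6], [3,5], [3,6], [4,5], [4,6]
  2-simplices (12): [0,1,2], [0,1,4], [0,2,5], [0,3,5], [0,3,6], [0,4,6], [1,2,6], [1,3,5], [1,3,6], [1,4,5], [2,4,5], [2,4,6]

Hence C_0 ≅ Z^7, C_1 ≅ Z^18, C_2 ≅ Z^12.

The boundary map ∂_1: C_1 → C_0 is given by ∂[p,q] = [q] − [p]. For instance
  ∂[1,5] = [5] − [1].
The 7×18 boundary matrix has rank 6 and Smith normal form diag(1,1,1,1,1,1).

The boundary map ∂_2: C_2 → C_1 sends each 2-simplex [p,q,r] to [q,r] − [p,r] + [p,q]. For instance
  ∂[1,3,5] = [3,5] − [1,5] + [1,3],
  ∂[0,3,6] = [3,6] − [0,6] + [0,3].
As a 18×12 matrix over Z this has rank 12, with invariant factors (1,1,1,1,1,1,1,1,1,1,1,2).

Reading off H_k = ker ∂_k / im ∂_{k+1}:

  H_0: rank C_0 − rank ∂_1 = 7 − 6 = 1, and the invariant factors of ∂_1 are all 1, so H_0 = Z.
  H_1: rank ker ∂_1 − rank ∂_2 = (18 − 6) − 12 = 0, and ∂_2 has invariant factor 2 > 1, so H_1 = Z/2.
  H_2: rank ker ∂_2 − rank ∂_3 = (12 − 12) − 0 = 0, and there is no ∂_3, so H_2 = 0.

H_0 = Z,  H_1 = Z/2,  H_2 = 0.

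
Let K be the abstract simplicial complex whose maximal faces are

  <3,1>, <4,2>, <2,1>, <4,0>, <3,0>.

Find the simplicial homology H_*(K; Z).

H_0 = Z,  H_1 = Z.

We work with the vertex ordering 0 < 1 < 2 < 3 < 4. The simplices of K, each written with vertices in increasing order, are:

  0-simplices (5): [0], [1], [2], [3], [4]
  1-simplices (5): [0,3], [0,4], [1,2], [1,3], [2,4]

so the chain groups are C_0 ≅ Z^5, C_1 ≅ Z^5.

Boundary ∂_1: C_1 → C_0 maps an edge to its endpoints' difference, ∂[p,q] = q − p. For instance
  ∂[1,3] = [3] − [1].
As a 5×5 matrix over Z this has rank 4, with invariant factors (1,1,1,1).

Reading off H_k = ker ∂_k / im ∂_{k+1}:

  H_0: rank C_0 − rank ∂_1 = 5 − 4 = 1, and the invariant factors of ∂_1 are all 1, so H_0 ≅ Z.
  H_1: rank ker ∂_1 − rank ∂_2 = (5 − 4) − 0 = 1, and there is no ∂_2, so H_1 ≅ Z.

As a check, the Euler characteristic is 5 − 5 = 0, which agrees with 1 − 1 = 0.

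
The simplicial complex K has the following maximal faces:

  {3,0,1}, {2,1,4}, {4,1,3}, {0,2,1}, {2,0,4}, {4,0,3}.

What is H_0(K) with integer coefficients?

K has 5 vertices, 9 edges, 6 triangles.
rank ∂_0 = 0, rank ∂_1 = 4 ⇒ b_0 = 5 − 0 − 4 = 1; all invariant factors of ∂_1 are 1 so no torsion. So H_0 ≅ Z.

H_0 = Z.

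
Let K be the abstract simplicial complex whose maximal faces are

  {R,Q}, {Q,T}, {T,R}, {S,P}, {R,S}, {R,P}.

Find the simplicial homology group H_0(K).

H_0 ≅ Z.

Fix the vertex order P < Q < R < S < T and write every simplex with vertices in increasing order. Then dim K = 1 and the simplices of K are:

  0-simplices (5): P, Q, R, S, T
  1-simplices (6): PR, PS, QR, QT, RS, RT

Hence C_0 ≅ Z^5, C_1 ≅ Z^6.

∂_1: C_1 → C_0 maps an edge to its endpoints' difference, ∂[p,q] = q − p. For instance
  ∂PS = S − P.
This gives a 5×6 integer matrix of rank 4; reducing to Smith normal form yields diagonal entries (1,1,1,1).

Computing H_k = (kernel of ∂_k) / (image of ∂_{k+1}):

  H_0: rank C_0 − rank ∂_1 = 5 − 4 = 1, and the invariant factors of ∂_1 are all 1, so H_0 = Z.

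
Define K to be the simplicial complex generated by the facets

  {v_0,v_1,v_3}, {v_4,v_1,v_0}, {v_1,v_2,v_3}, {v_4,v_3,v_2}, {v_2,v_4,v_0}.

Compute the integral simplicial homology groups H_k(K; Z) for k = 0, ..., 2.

H_0 ≅ Z,  H_1 ≅ Z,  H_2 = 0.

Order the vertices as v_0 < v_1 < v_2 < v_3 < v_4. Listing each simplex with vertices in this order, K has dimension 2 with simplices:

  0-simplices (5): [v_0], [v_1], [v_2], [v_3], [v_4]
  1-simplices (10): [v_0,v_1], [v_0,v_2], [v_0,v_3], [v_0,v_4], [v_1,v_2], [v_1,v_3], [v_1,v_4], [v_2,v_3], [v_2,v_4], [v_3,v_4]
  2-simplices (5): [v_0,v_1,v_3], [v_0,v_1,v_4], [v_0,v_2,v_4], [v_1,v_2,v_3], [v_2,v_3,v_4]

so the chain groups are C_0 ≅ Z^5, C_1 ≅ Z^10, C_2 ≅ Z^5.

∂_1: C_1 → C_0 is given by ∂[p,q] = [q] − [p].
As a 5×10 matrix over Z this has rank 4, with invariant factors (1,1,1,1).

∂_2: C_2 → C_1 sends each 2-simplex [p,q,r] to [q,r] − [p,r] + [p,q]. For instance
  ∂[v_0,v_1,v_4] = [v_1,v_4] − [v_0,v_4] + [v_0,v_1],
  ∂[v_0,v_1,v_3] = [v_1,v_3] − [v_0,v_3] + [v_0,v_1].
The resulting 10×5 matrix has rank 5, and its Smith normal form has invariant factors (1,1,1,1,1).

Reading off H_k = ker ∂_k / im ∂_{k+1}:

  H_0: rank C_0 − rank ∂_1 = 5 − 4 = 1, and the invariant factors of ∂_1 are all 1, so H_0 ≅ Z.
  H_1: rank ker ∂_1 − rank ∂_2 = (10 − 4) − 5 = 1, and the invariant factors of ∂_2 are all 1, so H_1 ≅ Z.
  H_2: rank ker ∂_2 − rank ∂_3 = (5 − 5) − 0 = 0, and there is no ∂_3, so H_2 ≅ 0.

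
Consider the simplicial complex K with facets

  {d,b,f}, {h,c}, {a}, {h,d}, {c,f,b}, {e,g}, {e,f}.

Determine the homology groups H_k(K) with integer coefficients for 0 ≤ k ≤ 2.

K has 8 vertices, 9 edges, 2 triangles.
rank ∂_0 = 0, rank ∂_1 = 6 ⇒ b_0 = 8 − 0 − 6 = 2; all invariant factors of ∂_1 are 1 so no torsion. So H_0 = Z^2.
rank ∂_1 = 6, rank ∂_2 = 2 ⇒ b_1 = 9 − 6 − 2 = 1; all invariant factors of ∂_2 are 1 so no torsion. So H_1 = Z.
rank ∂_2 = 2, rank ∂_3 = 0 ⇒ b_2 = 2 − 2 − 0 = 0. So H_2 = 0.

H_0 = Z^2,  H_1 = Z,  H_2 = 0.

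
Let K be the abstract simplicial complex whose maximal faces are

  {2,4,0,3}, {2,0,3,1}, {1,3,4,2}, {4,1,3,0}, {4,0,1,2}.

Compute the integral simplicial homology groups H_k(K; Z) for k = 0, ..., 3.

H_0 ≅ Z,  H_1 = 0,  H_2 = 0,  H_3 ≅ Z.

Fix the vertex order 0 < 1 < 2 < 3 < 4 and write every simplex with vertices in increasing order. Then dim K = 3 and the simplices of K are:

  0-simplices (5): [0], [1], [2], [3], [4]
  1-simplices (10): [0,1], [0,2], [0,3], [0,4], [1,2], [1,3], [1,4], [2,3], [2,4], [3,4]
  2-simplices (10): [0,1,2], [0,1,3], [0,1,4], [0,2,3], [0,2,4], [0,3,4], [1,2,3], [1,2,4], [1,3,4], [2,3,4]
  3-simplices (5): [0,1,2,3], [0,1,2,4], [0,1,3,4], [0,2,3,4], [1,2,3,4]

so the chain groups are C_0 ≅ Z^5, C_1 ≅ Z^10, C_2 ≅ Z^10, C_3 ≅ Z^5.

The boundary map ∂_1: C_1 → C_0 maps an edge to its endpoints' difference, ∂[p,q] = q − p. For instance
  ∂[0,4] = [4] − [0].
As a 5×10 matrix over Z this has rank 4, with invariant factors (1,1,1,1).

Boundary ∂_2: C_2 → C_1 maps a triangle to the signed sum of its edges. For instance
  ∂[1,2,3] = [2,3] − [1,3] + [1,2],
  ∂[1,3,4] = [3,4] − [1,4] + [1,3].
This gives a 10×10 integer matrix of rank 6; reducing to Smith normal form yields diagonal entries (1,1,1,1,1,1).

Boundary ∂_3: C_3 → C_2 sends each 3-simplex σ to the alternating sum Σ_i (−1)^i (σ with its i-th vertex removed). For instance
  ∂[1,2,3,4] = [2,3,4] − [1,3,4] + [1,2,4] − [1,2,3],
  ∂[0,1,2,4] = [1,2,4] − [0,2,4] + [0,1,4] − [0,1,2].
This gives a 10×5 integer matrix of rank 4; reducing to Smith normal form yields diagonal entries (1,1,1,1).

From H_k ≅ ker(∂_k) / im(∂_{k+1}) we obtain:

  H_0: rank C_0 − rank ∂_1 = 5 − 4 = 1, and the invariant factors of ∂_1 are all 1, so H_0 = Z.
  H_1: rank ker ∂_1 − rank ∂_2 = (10 − 4) − 6 = 0, and the invariant factors of ∂_2 are all 1, so H_1 = 0.
  H_2: rank ker ∂_2 − rank ∂_3 = (10 − 6) − 4 = 0, and the invariant factors of ∂_3 are all 1, so H_2 = 0.
  H_3: rank ker ∂_3 − rank ∂_4 = (5 − 4) − 0 = 1, and there is no ∂_4, so H_3 = Z.

As a check, the Euler characteristic is 5 − 10 + 10 − 5 = 0, which agrees with 1 − 0 + 0 − 1 = 0.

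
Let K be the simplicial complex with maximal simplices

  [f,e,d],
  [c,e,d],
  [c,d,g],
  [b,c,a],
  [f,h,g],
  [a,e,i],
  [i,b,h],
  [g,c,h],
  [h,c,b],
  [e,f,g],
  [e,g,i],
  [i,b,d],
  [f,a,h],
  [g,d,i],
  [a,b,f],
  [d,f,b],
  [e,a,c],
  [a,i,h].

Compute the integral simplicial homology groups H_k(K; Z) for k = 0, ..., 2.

H_0 ≅ Z,  H_1 ≅ Z ⊕ Z_2,  H_2 = 0.

Fix the vertex order a < b < c < d < e < f < g < h < i and write every simplex with vertices in increasing order. Then dim K = 2 and the simplices of K are:

  0-simplices (9): a, b, c, d, e, f, g, h, i
  1-simplices (27): ab, ac, ae, af, ah, ai, bc, bd, bf, bh, bi, cd, ce, cg, ch, de, df, dg, di, ef, eg, ei, fg, fh, gh, gi, hi
  2-simplices (18): abc, abf, ace, aei, afh, ahi, bch, bdf, bdi, bhi, cde, cdg, cgh, def, dgi, efg, egi, fgh

so the chain groups are C_0 ≅ Z^9, C_1 ≅ Z^27, C_2 ≅ Z^18.

The boundary map ∂_1: C_1 → C_0 sends each edge [p,q] (with p < q) to q − p. For instance
  ∂ei = i − e.
The resulting 9×27 matrix has rank 8, and its Smith normal form has invariant factors (1,1,1,1,1,1,1,1).

The boundary map ∂_2: C_2 → C_1 sends each 2-simplex [p,q,r] to [q,r] − [p,r] + [p,q]. For instance
  ∂efg = fg − eg + ef,
  ∂bdf = df − bf + bd.
The 27×18 boundary matrix has rank 18 and Smith normal form diag(1,1,1,1,1,1,1,1,1,1,1,1,1,1,1,1,1,2).

Now H_k = ker ∂_k / im ∂_{k+1}, so:

  H_0: rank C_0 − rank ∂_1 = 9 − 8 = 1, and the invariant factors of ∂_1 are all 1, so H_0 = Z.
  H_1: rank ker ∂_1 − rank ∂_2 = (27 − 8) − 18 = 1, and ∂_2 has invariant factor 2 > 1, so H_1 = Z ⊕ Z_2.
  H_2: rank ker ∂_2 − rank ∂_3 = (18 − 18) − 0 = 0, and there is no ∂_3, so H_2 = 0.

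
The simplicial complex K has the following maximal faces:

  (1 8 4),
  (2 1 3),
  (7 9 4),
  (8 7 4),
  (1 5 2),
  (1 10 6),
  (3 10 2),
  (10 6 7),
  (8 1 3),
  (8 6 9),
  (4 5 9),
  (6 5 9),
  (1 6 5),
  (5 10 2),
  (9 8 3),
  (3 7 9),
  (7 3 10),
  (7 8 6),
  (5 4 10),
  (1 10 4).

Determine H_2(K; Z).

Order the vertices as 1 < 2 < 3 < 4 < 5 < 6 < 7 < 8 < 9 < 10. Listing each simplex with vertices in this order, K has dimension 2 with simplices:

  0-simplices (10): [1], [2], [3], [4], [5], [6], [7], [8], [9], [10]
  1-simplices (30): (30 of them)
  2-simplices (20): (20 of them)

giving chain groups C_0 ≅ Z^10, C_1 ≅ Z^30, C_2 ≅ Z^20.

Boundary ∂_1: C_1 → C_0 is given by ∂[p,q] = [q] − [p]. For instance
  ∂[6,7] = [7] − [6].
The resulting 10×30 matrix has rank 9, and its Smith normal form has invariant factors (1,1,1,1,1,1,1,1,1).

The boundary map ∂_2: C_2 → C_1 sends each 2-simplex [p,q,r] to [q,r] − [p,r] + [p,q]. For instance
  ∂[3,7,10] = [7,10] − [3,10] + [3,7],
  ∂[3,8,9] = [8,9] − [3,9] + [3,8].
This gives a 30×20 integer matrix of rank 20; reducing to Smith normal form yields diagonal entries (1,1,1,1,1,1,1,1,1,1,1,1,1,1,1,1,1,1,1,2).

Computing H_k = (kernel of ∂_k) / (image of ∂_{k+1}):

  H_2: rank ker ∂_2 − rank ∂_3 = (20 − 20) − 0 = 0, and there is no ∂_3, so H_2 = 0.

H_2 = 0.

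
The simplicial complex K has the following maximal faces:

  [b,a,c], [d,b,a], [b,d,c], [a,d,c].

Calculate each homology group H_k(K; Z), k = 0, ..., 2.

K has 4 vertices, 6 edges, 4 triangles.
rank ∂_0 = 0, rank ∂_1 = 3 ⇒ b_0 = 4 − 0 − 3 = 1; all invariant factors of ∂_1 are 1 so no torsion. So H_0 ≅ Z.
rank ∂_1 = 3, rank ∂_2 = 3 ⇒ b_1 = 6 − 3 − 3 = 0; all invariant factors of ∂_2 are 1 so no torsion. So H_1 ≅ 0.
rank ∂_2 = 3, rank ∂_3 = 0 ⇒ b_2 = 4 − 3 − 0 = 1. So H_2 ≅ Z.

H_0 ≅ Z,  H_1 = 0,  H_2 ≅ Z.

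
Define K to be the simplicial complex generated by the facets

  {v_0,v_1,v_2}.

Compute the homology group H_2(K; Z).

Order the vertices as v_0 < v_1 < v_2. Listing each simplex with vertices in this order, K has dimension 2 with simplices:

  0-simplices (3): [v_0], [v_1], [v_2]
  1-simplices (3): [v_0,v_1], [v_0,v_2], [v_1,v_2]
  2-simplices (1): [v_0,v_1,v_2]

so the chain groups are C_0 ≅ Z^3, C_1 ≅ Z^3, C_2 ≅ Z^1.

The boundary map ∂_1: C_1 → C_0 sends each edge [p,q] (with p < q) to q − p.
This gives a 3×3 integer matrix of rank 2; reducing to Smith normal form yields diagonal entries (1,1).

∂_2: C_2 → C_1 sends each 2-simplex [p,q,r] to [q,r] − [p,r] + [p,q]. For instance
  ∂[v_0,v_1,v_2] = [v_1,v_2] − [v_0,v_2] + [v_0,v_1].
The 3×1 boundary matrix has rank 1 and Smith normal form diag(1).

Computing H_k = (kernel of ∂_k) / (image of ∂_{k+1}):

  H_2: rank ker ∂_2 − rank ∂_3 = (1 − 1) − 0 = 0, and there is no ∂_3, so H_2 = 0.

H_2 ≅ 0.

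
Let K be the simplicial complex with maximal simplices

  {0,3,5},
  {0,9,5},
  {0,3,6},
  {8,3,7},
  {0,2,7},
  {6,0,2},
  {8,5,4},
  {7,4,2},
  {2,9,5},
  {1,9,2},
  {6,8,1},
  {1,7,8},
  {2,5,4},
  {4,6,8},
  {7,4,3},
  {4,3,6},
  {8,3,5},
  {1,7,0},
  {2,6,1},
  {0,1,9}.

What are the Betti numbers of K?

b_0 = 1, b_1 = 1, b_2 = 0.

Order the vertices as 0 < 1 < 2 < 3 < 4 < 5 < 6 < 7 < 8 < 9. Listing each simplex with vertices in this order, K has dimension 2 with simplices:

  0-simplices (10): [0], [1], [2], [3], [4], [5], [6], [7], [8], [9]
  1-simplices (30): (30 of them)
  2-simplices (20): (20 of them)

Hence C_0 ≅ Z^10, C_1 ≅ Z^30, C_2 ≅ Z^20.

The boundary map ∂_1: C_1 → C_0 maps an edge to its endpoints' difference, ∂[p,q] = q − p. For instance
  ∂[3,8] = [8] − [3].
This gives a 10×30 integer matrix of rank 9; reducing to Smith normal form yields diagonal entries (1,1,1,1,1,1,1,1,1).

Boundary ∂_2: C_2 → C_1 maps a triangle to the signed sum of its edges. For instance
  ∂[1,7,8] = [7,8] − [1,8] + [1,7],
  ∂[1,2,9] = [2,9] − [1,9] + [1,2].
This gives a 30×20 integer matrix of rank 20; reducing to Smith normal form yields diagonal entries (1,1,1,1,1,1,1,1,1,1,1,1,1,1,1,1,1,1,1,2).

Computing H_k = (kernel of ∂_k) / (image of ∂_{k+1}):

  H_0: rank C_0 − rank ∂_1 = 10 − 9 = 1, and the invariant factors of ∂_1 are all 1, so H_0 ≅ Z.
  H_1: rank ker ∂_1 − rank ∂_2 = (30 − 9) − 20 = 1, and ∂_2 has invariant factor 2 > 1, so H_1 ≅ Z ⊕ Z/2Z.
  H_2: rank ker ∂_2 − rank ∂_3 = (20 − 20) − 0 = 0, and there is no ∂_3, so H_2 ≅ 0.

(K is a triangulation of the Klein bottle.)

Hence the Betti numbers are b_0 = 1, b_1 = 1, b_2 = 0.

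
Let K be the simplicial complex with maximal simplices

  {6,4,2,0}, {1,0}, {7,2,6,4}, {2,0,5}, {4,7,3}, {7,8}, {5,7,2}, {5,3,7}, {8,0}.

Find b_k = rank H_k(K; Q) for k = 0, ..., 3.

b_0 = 1, b_1 = 1, b_2 = 0, b_3 = 0.

Fix the vertex order 0 < 1 < 2 < 3 < 4 < 5 < 6 < 7 < 8 and write every simplex with vertices in increasing order. Then dim K = 3 and the simplices of K are:

  0-simplices (9): [0], [1], [2], [3], [4], [5], [6], [7], [8]
  1-simplices (18): [0,1], [0,2], [0,4], [0,5], [0,6], [0,8], [2,4], [2,5], [2,6], [2,7], [3,4], [3,5], [3,7], [4,6], [4,7], [5,7], [6,7], [7,8]
  2-simplices (11): [0,2,4], [0,2,5], [0,2,6], [0,4,6], [2,4,6], [2,4,7], [2,5,7], [2,6,7], [3,4,7], [3,5,7], [4,6,7]
  3-simplices (2): [0,2,4,6], [2,4,6,7]

giving chain groups C_0 ≅ Z^9, C_1 ≅ Z^18, C_2 ≅ Z^11, C_3 ≅ Z^2.

∂_1: C_1 → C_0 maps an edge to its endpoints' difference, ∂[p,q] = q − p.
The 9×18 boundary matrix has rank 8 and Smith normal form diag(1,1,1,1,1,1,1,1).

∂_2: C_2 → C_1 sends each 2-simplex [p,q,r] to [q,r] − [p,r] + [p,q]. For instance
  ∂[0,2,4] = [2,4] − [0,4] + [0,2],
  ∂[2,4,6] = [4,6] − [2,6] + [2,4].
The resulting 18×11 matrix has rank 9, and its Smith normal form has invariant factors (1,1,1,1,1,1,1,1,1).

Boundary ∂_3: C_3 → C_2 sends each 3-simplex σ to the alternating sum Σ_i (−1)^i (σ with its i-th vertex removed). For instance
  ∂[2,4,6,7] = [4,6,7] − [2,6,7] + [2,4,7] − [2,4,6],
  ∂[0,2,4,6] = [2,4,6] − [0,4,6] + [0,2,6] − [0,2,4].
This gives a 11×2 integer matrix of rank 2; reducing to Smith normal form yields diagonal entries (1,1).

From H_k ≅ ker(∂_k) / im(∂_{k+1}) we obtain:

  H_0: rank C_0 − rank ∂_1 = 9 − 8 = 1, and the invariant factors of ∂_1 are all 1, so H_0 ≅ Z.
  H_1: rank ker ∂_1 − rank ∂_2 = (18 − 8) − 9 = 1, and the invariant factors of ∂_2 are all 1, so H_1 ≅ Z.
  H_2: rank ker ∂_2 − rank ∂_3 = (11 − 9) − 2 = 0, and the invariant factors of ∂_3 are all 1, so H_2 ≅ 0.
  H_3: rank ker ∂_3 − rank ∂_4 = (2 − 2) − 0 = 0, and there is no ∂_4, so H_3 ≅ 0.

As a check, the Euler characteristic is 9 − 18 + 11 − 2 = 0, which agrees with 1 − 1 + 0 − 0 = 0.

Hence the Betti numbers are b_0 = 1, b_1 = 1, b_2 = 0, b_3 = 0.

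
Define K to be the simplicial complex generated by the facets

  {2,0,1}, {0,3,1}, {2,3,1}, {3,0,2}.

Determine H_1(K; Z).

H_1 ≅ 0.

Fix the vertex order 0 < 1 < 2 < 3 and write every simplex with vertices in increasing order. Then dim K = 2 and the simplices of K are:

  0-simplices (4): [0], [1], [2], [3]
  1-simplices (6): [0,1], [0,2], [0,3], [1,2], [1,3], [2,3]
  2-simplices (4): [0,1,2], [0,1,3], [0,2,3], [1,2,3]

giving chain groups C_0 ≅ Z^4, C_1 ≅ Z^6, C_2 ≅ Z^4.

Boundary ∂_1: C_1 → C_0 maps an edge to its endpoints' difference, ∂[p,q] = q − p. For instance
  ∂[1,2] = [2] − [1].
The 4×6 boundary matrix has rank 3 and Smith normal form diag(1,1,1).

Boundary ∂_2: C_2 → C_1 maps a triangle to the signed sum of its edges. For instance
  ∂[1,2,3] = [2,3] − [1,3] + [1,2],
  ∂[0,1,3] = [1,3] − [0,3] + [0,1].
The 6×4 boundary matrix has rank 3 and Smith normal form diag(1,1,1).

From H_k ≅ ker(∂_k) / im(∂_{k+1}) we obtain:

  H_1: rank ker ∂_1 − rank ∂_2 = (6 − 3) − 3 = 0, and the invariant factors of ∂_2 are all 1, so H_1 ≅ 0.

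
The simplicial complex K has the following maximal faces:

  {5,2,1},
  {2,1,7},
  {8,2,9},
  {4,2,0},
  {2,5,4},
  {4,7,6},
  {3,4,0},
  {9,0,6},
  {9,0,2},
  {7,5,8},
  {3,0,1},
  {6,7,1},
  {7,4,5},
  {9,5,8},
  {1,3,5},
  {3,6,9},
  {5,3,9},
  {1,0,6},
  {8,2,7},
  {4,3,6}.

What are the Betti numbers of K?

Fix the vertex order 0 < 1 < 2 < 3 < 4 < 5 < 6 < 7 < 8 < 9 and write every simplex with vertices in increasing order. Then dim K = 2 and the simplices of K are:

  0-simplices (10): [0], [1], [2], [3], [4], [5], [6], [7], [8], [9]
  1-simplices (30): (30 of them)
  2-simplices (20): (20 of them)

so the chain groups are C_0 ≅ Z^10, C_1 ≅ Z^30, C_2 ≅ Z^20.

The boundary map ∂_1: C_1 → C_0 sends each edge [p,q] (with p < q) to q − p. For instance
  ∂[1,6] = [6] − [1].
The resulting 10×30 matrix has rank 9, and its Smith normal form has invariant factors (1,1,1,1,1,1,1,1,1).

Boundary ∂_2: C_2 → C_1 acts by ∂[p,q,r] = [q,r] − [p,r] + [p,q]. For instance
  ∂[3,6,9] = [6,9] − [3,9] + [3,6],
  ∂[5,7,8] = [7,8] − [5,8] + [5,7].
This gives a 30×20 integer matrix of rank 20; reducing to Smith normal form yields diagonal entries (1,1,1,1,1,1,1,1,1,1,1,1,1,1,1,1,1,1,1,2).

Computing H_k = (kernel of ∂_k) / (image of ∂_{k+1}):

  H_0: rank C_0 − rank ∂_1 = 10 − 9 = 1, and the invariant factors of ∂_1 are all 1, so H_0 = Z.
  H_1: rank ker ∂_1 − rank ∂_2 = (30 − 9) − 20 = 1, and ∂_2 has invariant factor 2 > 1, so H_1 = Z ⊕ Z/2.
  H_2: rank ker ∂_2 − rank ∂_3 = (20 − 20) − 0 = 0, and there is no ∂_3, so H_2 = 0.

As a check, the Euler characteristic is 10 − 30 + 20 = 0, which agrees with 1 − 1 + 0 = 0.
(K is a triangulation of the Klein bottle.)

Hence the Betti numbers are b_0 = 1, b_1 = 1, b_2 = 0.

b_0 = 1, b_1 = 1, b_2 = 0.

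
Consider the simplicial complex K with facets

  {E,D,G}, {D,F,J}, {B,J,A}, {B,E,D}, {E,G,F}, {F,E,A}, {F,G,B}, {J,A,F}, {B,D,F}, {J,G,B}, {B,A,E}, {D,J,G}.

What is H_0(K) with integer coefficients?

H_0 ≅ Z.

Take the total order A < B < D < E < F < G < J on the vertex set. Then K (dimension 2) consists of the simplices:

  0-simplices (7): A, B, D, E, F, G, J
  1-simplices (18): AB, AE, AF, AJ, BD, BE, BF, BG, BJ, DE, DF, DG, DJ, EF, EG, FG, FJ, GJ
  2-simplices (12): ABE, ABJ, AEF, AFJ, BDE, BDF, BFG, BGJ, DEG, DFJ, DGJ, EFG

giving chain groups C_0 ≅ Z^7, C_1 ≅ Z^18, C_2 ≅ Z^12.

∂_1: C_1 → C_0 maps an edge to its endpoints' difference, ∂[p,q] = q − p. For instance
  ∂GJ = J − G.
The resulting 7×18 matrix has rank 6, and its Smith normal form has invariant factors (1,1,1,1,1,1).

Boundary ∂_2: C_2 → C_1 maps a triangle to the signed sum of its edges. For instance
  ∂AFJ = FJ − AJ + AF,
  ∂BDE = DE − BE + BD.
The 18×12 boundary matrix has rank 12 and Smith normal form diag(1,1,1,1,1,1,1,1,1,1,1,2).

Reading off H_k = ker ∂_k / im ∂_{k+1}:

  H_0: rank C_0 − rank ∂_1 = 7 − 6 = 1, and the invariant factors of ∂_1 are all 1, so H_0 ≅ Z.

(K is a triangulation of the real projective plane RP^2.)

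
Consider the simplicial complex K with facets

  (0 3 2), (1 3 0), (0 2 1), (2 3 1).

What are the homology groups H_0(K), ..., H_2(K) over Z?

K has 4 vertices, 6 edges, 4 triangles.
rank ∂_0 = 0, rank ∂_1 = 3 ⇒ b_0 = 4 − 0 − 3 = 1; all invariant factors of ∂_1 are 1 so no torsion. So H_0 = Z.
rank ∂_1 = 3, rank ∂_2 = 3 ⇒ b_1 = 6 − 3 − 3 = 0; all invariant factors of ∂_2 are 1 so no torsion. So H_1 = 0.
rank ∂_2 = 3, rank ∂_3 = 0 ⇒ b_2 = 4 − 3 − 0 = 1. So H_2 = Z.

H_0 = Z,  H_1 = 0,  H_2 = Z.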